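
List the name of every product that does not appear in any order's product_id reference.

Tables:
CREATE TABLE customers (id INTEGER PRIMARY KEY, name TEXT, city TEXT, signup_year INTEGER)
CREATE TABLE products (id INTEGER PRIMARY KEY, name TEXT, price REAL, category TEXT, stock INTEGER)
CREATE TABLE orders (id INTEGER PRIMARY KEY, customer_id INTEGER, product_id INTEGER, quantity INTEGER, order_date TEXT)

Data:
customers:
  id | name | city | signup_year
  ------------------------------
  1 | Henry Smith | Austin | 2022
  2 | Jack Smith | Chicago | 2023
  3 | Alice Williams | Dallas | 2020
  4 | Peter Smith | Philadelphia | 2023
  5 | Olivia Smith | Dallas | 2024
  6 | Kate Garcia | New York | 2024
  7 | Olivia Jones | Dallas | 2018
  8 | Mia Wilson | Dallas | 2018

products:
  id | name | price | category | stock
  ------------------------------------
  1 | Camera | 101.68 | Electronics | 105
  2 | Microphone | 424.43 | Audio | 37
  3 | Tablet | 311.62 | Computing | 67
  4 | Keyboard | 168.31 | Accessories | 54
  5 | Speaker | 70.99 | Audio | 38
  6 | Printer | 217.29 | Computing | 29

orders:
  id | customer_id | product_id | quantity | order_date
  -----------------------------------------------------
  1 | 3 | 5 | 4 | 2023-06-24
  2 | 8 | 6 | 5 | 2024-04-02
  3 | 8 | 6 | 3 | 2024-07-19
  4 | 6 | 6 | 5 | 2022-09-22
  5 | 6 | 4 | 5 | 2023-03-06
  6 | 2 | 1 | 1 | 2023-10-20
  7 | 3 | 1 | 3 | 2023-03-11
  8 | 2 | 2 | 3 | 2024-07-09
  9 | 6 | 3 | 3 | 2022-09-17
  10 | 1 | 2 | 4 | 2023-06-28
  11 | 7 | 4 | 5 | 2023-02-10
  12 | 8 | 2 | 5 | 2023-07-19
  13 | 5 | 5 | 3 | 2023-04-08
SELECT p.name FROM products p LEFT JOIN orders c ON c.product_id = p.id WHERE c.id IS NULL

Execution result:
(no rows)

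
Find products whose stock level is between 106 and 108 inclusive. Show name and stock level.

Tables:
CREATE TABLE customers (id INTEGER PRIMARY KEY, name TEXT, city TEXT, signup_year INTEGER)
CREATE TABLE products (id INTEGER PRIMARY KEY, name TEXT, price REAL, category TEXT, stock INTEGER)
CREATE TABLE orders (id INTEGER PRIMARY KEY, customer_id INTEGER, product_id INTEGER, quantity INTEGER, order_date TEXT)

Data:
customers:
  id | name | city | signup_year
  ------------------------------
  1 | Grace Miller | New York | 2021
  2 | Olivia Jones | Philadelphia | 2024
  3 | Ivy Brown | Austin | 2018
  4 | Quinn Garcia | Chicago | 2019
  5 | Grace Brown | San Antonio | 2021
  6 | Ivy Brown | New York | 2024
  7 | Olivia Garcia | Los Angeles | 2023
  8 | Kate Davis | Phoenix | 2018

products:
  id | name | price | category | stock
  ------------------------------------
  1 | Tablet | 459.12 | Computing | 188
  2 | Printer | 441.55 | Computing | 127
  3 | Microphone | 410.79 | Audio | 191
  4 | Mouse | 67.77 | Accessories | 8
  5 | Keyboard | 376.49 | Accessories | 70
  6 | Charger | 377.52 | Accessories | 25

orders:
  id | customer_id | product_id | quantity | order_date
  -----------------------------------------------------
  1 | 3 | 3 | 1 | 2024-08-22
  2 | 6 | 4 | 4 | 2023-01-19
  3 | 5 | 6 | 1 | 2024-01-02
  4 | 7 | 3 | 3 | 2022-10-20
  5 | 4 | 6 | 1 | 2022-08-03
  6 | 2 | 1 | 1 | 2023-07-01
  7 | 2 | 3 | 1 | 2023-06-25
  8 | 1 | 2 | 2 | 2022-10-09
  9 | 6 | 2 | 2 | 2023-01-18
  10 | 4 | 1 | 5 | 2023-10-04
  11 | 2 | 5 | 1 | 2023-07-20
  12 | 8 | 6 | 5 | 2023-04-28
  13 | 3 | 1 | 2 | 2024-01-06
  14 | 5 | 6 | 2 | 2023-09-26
SELECT name, stock FROM products WHERE stock BETWEEN 106 AND 108

Execution result:
(no rows)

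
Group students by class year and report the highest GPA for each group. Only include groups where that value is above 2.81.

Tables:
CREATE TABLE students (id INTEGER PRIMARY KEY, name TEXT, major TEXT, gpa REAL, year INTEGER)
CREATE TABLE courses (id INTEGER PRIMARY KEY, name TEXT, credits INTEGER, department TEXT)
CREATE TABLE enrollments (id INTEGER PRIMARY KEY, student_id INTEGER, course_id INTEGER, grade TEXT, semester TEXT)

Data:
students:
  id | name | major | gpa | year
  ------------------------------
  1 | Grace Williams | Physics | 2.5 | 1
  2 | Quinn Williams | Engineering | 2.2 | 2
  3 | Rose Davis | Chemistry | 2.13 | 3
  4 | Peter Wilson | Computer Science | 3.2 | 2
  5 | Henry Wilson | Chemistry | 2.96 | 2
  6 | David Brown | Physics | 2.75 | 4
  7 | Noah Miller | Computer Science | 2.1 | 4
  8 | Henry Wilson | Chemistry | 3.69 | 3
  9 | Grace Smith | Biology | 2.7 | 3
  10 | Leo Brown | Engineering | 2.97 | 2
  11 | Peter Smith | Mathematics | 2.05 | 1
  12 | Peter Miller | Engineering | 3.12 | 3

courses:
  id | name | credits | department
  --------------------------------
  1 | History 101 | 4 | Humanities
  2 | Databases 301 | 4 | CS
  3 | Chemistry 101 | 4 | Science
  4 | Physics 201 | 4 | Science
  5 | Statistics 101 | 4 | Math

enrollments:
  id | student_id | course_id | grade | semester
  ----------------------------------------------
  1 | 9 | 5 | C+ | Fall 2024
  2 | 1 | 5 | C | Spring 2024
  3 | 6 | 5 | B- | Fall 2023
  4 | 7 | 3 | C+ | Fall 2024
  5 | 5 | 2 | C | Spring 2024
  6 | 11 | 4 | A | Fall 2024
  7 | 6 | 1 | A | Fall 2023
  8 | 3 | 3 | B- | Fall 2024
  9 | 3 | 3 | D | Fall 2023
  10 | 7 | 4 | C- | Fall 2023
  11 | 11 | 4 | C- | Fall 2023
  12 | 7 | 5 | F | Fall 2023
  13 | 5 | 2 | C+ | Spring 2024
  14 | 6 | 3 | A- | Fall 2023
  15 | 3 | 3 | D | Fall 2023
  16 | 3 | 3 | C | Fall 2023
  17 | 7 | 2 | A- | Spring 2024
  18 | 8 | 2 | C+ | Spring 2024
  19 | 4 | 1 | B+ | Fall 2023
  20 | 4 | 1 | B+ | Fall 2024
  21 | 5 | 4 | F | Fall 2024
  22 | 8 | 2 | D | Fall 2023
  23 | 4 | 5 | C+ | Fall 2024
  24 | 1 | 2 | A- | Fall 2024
SELECT year, MAX(gpa) AS max_gpa FROM students GROUP BY year HAVING MAX(gpa) > 2.81

Execution result:
year | max_gpa
2 | 3.20
3 | 3.69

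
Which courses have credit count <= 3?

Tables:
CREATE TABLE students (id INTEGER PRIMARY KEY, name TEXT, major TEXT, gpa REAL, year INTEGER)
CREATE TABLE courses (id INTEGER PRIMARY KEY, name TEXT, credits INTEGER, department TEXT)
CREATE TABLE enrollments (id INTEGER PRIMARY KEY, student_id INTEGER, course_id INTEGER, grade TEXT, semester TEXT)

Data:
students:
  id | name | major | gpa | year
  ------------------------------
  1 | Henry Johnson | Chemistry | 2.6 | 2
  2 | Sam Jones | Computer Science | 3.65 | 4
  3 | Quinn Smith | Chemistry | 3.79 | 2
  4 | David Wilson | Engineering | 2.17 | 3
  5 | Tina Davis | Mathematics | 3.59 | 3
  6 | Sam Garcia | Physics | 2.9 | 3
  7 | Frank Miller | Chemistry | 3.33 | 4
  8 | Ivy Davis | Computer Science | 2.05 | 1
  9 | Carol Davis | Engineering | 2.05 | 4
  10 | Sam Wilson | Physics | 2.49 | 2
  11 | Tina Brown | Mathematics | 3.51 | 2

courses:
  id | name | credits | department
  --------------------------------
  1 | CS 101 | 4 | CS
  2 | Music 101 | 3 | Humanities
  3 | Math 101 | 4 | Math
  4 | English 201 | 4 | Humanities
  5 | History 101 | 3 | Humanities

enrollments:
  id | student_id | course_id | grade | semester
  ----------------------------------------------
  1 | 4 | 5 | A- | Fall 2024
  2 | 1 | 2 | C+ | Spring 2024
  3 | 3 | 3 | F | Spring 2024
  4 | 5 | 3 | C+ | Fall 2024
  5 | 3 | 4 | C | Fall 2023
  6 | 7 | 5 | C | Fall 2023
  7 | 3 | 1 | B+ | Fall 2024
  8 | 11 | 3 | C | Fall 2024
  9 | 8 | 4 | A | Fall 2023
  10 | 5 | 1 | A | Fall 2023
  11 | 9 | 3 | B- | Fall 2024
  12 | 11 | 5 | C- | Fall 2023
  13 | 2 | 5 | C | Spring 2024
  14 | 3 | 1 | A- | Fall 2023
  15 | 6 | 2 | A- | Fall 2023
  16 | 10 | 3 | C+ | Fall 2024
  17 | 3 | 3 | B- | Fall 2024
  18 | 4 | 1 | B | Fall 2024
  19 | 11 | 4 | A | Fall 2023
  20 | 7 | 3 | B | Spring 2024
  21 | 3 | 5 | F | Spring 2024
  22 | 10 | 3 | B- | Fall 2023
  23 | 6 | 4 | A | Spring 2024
SELECT name, credits FROM courses WHERE credits <= 3

Execution result:
name | credits
Music 101 | 3
History 101 | 3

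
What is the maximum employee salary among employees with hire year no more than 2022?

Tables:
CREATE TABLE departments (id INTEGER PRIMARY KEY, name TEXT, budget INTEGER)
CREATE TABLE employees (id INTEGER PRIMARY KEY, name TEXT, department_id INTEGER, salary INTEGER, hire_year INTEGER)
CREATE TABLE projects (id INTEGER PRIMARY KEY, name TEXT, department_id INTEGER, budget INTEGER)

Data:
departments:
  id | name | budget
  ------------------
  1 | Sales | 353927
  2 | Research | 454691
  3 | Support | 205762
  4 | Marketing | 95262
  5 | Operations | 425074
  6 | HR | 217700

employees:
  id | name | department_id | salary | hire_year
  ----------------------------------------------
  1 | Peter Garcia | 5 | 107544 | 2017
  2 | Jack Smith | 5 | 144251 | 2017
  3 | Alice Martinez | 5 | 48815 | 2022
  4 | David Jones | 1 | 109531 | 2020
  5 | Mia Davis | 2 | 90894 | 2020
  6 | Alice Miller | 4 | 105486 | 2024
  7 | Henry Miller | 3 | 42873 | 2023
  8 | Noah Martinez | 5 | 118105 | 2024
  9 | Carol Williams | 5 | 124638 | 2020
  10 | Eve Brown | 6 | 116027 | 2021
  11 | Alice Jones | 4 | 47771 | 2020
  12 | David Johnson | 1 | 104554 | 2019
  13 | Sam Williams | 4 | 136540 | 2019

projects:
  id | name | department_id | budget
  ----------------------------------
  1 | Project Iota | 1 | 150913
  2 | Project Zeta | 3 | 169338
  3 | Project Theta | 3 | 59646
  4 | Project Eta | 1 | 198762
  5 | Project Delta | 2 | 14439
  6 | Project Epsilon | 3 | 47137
SELECT MAX(salary) FROM employees WHERE hire_year <= 2022

Execution result:
144251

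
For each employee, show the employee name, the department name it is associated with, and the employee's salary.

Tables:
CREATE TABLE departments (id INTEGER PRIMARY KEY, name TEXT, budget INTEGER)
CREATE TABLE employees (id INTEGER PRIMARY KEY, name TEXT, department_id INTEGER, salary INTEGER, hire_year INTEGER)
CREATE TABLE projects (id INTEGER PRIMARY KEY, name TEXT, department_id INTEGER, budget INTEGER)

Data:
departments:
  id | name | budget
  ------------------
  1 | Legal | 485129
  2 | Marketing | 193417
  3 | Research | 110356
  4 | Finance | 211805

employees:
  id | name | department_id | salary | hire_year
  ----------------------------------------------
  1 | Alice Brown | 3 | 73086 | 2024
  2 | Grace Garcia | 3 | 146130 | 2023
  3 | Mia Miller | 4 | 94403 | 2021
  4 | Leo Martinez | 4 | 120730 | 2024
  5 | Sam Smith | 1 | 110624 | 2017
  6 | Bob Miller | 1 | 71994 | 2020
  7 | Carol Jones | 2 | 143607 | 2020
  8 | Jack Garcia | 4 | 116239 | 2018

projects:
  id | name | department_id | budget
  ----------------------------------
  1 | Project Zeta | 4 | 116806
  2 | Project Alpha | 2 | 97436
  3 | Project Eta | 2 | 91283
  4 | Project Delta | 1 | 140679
SELECT c.name, p.name AS department, c.salary FROM employees c JOIN departments p ON c.department_id = p.id

Execution result:
name | department | salary
Alice Brown | Research | 73086
Grace Garcia | Research | 146130
Mia Miller | Finance | 94403
Leo Martinez | Finance | 120730
Sam Smith | Legal | 110624
Bob Miller | Legal | 71994
Carol Jones | Marketing | 143607
Jack Garcia | Finance | 116239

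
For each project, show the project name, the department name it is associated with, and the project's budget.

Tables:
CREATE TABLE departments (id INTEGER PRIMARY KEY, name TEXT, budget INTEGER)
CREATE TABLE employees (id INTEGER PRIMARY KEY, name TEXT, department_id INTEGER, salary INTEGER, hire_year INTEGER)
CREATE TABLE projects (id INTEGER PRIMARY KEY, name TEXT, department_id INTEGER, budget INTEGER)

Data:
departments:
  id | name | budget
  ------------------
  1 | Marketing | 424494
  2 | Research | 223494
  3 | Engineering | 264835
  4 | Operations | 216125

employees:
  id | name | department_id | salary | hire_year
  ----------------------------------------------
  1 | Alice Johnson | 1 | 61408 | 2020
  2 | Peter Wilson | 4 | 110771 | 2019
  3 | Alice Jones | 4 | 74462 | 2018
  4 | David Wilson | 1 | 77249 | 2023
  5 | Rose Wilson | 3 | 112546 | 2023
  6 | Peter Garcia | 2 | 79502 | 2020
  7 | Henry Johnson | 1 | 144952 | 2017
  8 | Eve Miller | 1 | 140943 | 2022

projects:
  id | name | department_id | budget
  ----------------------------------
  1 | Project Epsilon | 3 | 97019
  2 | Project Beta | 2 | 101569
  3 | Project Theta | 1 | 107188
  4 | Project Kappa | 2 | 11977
SELECT c.name, p.name AS department, c.budget FROM projects c JOIN departments p ON c.department_id = p.id

Execution result:
name | department | budget
Project Epsilon | Engineering | 97019
Project Beta | Research | 101569
Project Theta | Marketing | 107188
Project Kappa | Research | 11977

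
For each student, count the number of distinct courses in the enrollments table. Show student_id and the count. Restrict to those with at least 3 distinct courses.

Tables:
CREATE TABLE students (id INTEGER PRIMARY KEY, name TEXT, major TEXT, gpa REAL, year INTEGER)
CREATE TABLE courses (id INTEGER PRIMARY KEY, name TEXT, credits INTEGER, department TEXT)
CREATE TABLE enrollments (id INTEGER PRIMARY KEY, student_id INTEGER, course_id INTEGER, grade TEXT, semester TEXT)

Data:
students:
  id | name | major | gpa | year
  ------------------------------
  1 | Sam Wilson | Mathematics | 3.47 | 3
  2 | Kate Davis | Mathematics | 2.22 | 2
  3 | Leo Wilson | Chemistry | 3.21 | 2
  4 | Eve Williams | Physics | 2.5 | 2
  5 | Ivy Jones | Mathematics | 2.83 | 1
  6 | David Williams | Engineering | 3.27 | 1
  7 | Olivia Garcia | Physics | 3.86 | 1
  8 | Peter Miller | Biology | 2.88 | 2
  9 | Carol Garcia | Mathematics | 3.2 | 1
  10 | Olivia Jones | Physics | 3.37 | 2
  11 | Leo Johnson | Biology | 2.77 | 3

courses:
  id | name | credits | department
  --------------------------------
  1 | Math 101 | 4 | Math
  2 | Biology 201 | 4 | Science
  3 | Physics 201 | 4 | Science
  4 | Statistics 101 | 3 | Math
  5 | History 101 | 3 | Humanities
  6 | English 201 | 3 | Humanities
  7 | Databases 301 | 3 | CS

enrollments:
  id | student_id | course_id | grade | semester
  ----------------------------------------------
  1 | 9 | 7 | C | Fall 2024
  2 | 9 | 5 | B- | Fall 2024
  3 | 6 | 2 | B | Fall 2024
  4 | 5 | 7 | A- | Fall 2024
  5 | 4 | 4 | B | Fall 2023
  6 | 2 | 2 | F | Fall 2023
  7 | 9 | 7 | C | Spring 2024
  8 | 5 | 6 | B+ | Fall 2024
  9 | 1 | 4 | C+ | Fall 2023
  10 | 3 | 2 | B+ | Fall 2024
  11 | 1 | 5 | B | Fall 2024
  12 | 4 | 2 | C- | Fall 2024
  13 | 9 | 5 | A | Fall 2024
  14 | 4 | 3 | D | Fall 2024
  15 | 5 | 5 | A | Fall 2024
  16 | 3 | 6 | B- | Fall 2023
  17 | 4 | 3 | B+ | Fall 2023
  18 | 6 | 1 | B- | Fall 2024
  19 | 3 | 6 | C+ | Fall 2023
SELECT student_id, COUNT(DISTINCT course_id) AS distinct_course_count FROM enrollments GROUP BY student_id HAVING COUNT(DISTINCT course_id) >= 3

Execution result:
student_id | distinct_course_count
4 | 3
5 | 3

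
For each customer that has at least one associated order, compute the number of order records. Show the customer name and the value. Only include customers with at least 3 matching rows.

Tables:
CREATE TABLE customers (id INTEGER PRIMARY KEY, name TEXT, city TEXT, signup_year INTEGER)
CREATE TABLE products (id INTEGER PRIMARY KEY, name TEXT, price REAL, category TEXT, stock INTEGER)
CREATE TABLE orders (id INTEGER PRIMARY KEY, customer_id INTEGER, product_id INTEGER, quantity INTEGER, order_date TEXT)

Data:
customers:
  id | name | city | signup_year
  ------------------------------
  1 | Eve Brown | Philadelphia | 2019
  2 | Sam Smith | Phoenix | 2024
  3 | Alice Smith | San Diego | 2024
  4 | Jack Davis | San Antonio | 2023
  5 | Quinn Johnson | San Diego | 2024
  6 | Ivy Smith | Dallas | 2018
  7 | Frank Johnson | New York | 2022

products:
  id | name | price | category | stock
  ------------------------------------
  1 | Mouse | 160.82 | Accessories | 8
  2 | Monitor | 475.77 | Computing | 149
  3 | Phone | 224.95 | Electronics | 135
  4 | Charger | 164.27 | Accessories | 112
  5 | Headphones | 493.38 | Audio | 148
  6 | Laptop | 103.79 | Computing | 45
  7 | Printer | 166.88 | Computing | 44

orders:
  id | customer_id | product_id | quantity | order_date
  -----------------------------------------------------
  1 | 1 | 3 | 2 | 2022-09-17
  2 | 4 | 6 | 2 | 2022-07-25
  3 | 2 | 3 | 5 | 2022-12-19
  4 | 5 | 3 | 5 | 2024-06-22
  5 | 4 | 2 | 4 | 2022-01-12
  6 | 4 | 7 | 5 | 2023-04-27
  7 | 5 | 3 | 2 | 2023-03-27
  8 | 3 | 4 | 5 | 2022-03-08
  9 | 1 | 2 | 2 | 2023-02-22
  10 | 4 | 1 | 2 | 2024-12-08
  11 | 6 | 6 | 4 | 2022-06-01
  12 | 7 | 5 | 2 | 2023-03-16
SELECT p.name, COUNT(*) AS n FROM orders c JOIN customers p ON c.customer_id = p.id GROUP BY p.id, p.name HAVING COUNT(*) >= 3

Execution result:
name | n
Jack Davis | 4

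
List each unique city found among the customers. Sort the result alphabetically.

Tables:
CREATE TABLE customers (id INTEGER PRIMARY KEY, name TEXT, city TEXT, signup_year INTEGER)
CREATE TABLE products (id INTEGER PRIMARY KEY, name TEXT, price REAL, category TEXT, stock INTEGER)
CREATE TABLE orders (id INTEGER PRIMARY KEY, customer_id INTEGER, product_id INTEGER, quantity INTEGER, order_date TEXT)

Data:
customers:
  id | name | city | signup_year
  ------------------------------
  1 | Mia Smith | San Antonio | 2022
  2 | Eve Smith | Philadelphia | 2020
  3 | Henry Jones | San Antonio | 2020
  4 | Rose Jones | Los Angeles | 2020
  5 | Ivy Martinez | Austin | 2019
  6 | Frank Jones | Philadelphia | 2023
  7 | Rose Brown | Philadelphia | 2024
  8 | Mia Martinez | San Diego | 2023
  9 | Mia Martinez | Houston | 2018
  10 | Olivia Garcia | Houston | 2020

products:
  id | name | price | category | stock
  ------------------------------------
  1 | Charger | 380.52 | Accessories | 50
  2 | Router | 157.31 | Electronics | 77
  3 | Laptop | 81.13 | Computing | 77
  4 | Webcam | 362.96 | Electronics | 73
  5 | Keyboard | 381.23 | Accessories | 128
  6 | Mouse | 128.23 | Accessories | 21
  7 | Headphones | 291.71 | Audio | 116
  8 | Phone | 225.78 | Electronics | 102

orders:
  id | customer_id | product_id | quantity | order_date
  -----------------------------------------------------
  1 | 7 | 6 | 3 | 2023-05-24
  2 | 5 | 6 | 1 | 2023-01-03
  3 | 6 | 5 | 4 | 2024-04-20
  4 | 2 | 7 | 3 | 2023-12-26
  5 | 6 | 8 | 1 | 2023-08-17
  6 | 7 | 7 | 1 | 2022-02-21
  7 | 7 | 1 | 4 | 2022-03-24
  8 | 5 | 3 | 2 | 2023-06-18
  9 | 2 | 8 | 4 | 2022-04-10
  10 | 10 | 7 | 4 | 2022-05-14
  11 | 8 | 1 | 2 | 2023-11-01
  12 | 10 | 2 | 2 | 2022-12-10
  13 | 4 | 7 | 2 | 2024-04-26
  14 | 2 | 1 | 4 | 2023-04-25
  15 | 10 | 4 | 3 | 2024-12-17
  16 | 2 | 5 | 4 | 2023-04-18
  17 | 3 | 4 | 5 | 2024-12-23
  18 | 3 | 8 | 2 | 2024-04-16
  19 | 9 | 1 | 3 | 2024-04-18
SELECT DISTINCT city FROM customers ORDER BY city

Execution result:
city
Austin
Houston
Los Angeles
Philadelphia
San Antonio
San Diego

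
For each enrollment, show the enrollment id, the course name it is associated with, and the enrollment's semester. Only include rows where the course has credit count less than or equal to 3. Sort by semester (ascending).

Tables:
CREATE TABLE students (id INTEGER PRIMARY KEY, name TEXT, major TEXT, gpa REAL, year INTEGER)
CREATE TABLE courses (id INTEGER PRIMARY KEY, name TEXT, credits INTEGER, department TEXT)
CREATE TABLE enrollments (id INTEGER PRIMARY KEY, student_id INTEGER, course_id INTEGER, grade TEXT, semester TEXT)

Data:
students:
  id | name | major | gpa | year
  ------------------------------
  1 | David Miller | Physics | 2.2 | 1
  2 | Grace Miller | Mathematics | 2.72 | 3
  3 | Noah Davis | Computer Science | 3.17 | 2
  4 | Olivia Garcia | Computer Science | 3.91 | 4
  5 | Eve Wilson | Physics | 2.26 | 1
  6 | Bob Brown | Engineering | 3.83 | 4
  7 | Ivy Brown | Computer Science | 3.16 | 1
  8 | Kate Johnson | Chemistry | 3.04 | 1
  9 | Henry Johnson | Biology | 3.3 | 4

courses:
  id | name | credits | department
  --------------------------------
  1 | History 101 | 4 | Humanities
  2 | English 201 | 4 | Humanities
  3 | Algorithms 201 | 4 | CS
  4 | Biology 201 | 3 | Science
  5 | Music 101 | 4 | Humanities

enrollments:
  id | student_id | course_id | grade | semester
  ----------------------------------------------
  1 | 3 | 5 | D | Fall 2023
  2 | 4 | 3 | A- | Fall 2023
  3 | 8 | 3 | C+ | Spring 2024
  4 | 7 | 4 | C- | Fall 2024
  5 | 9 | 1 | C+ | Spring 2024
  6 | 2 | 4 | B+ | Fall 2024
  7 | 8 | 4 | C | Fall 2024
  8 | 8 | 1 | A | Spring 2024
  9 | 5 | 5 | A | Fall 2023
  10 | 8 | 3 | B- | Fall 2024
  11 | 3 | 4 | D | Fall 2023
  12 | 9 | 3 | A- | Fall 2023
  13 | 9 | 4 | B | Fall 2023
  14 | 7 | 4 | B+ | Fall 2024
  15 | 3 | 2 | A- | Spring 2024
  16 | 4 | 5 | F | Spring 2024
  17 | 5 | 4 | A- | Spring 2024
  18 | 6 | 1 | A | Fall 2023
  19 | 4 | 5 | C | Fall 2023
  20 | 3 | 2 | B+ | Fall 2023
SELECT c.id, p.name AS course, c.semester FROM enrollments c JOIN courses p ON c.course_id = p.id WHERE p.credits <= 3 ORDER BY c.semester ASC

Execution result:
id | course | semester
11 | Biology 201 | Fall 2023
13 | Biology 201 | Fall 2023
4 | Biology 201 | Fall 2024
6 | Biology 201 | Fall 2024
7 | Biology 201 | Fall 2024
14 | Biology 201 | Fall 2024
17 | Biology 201 | Spring 2024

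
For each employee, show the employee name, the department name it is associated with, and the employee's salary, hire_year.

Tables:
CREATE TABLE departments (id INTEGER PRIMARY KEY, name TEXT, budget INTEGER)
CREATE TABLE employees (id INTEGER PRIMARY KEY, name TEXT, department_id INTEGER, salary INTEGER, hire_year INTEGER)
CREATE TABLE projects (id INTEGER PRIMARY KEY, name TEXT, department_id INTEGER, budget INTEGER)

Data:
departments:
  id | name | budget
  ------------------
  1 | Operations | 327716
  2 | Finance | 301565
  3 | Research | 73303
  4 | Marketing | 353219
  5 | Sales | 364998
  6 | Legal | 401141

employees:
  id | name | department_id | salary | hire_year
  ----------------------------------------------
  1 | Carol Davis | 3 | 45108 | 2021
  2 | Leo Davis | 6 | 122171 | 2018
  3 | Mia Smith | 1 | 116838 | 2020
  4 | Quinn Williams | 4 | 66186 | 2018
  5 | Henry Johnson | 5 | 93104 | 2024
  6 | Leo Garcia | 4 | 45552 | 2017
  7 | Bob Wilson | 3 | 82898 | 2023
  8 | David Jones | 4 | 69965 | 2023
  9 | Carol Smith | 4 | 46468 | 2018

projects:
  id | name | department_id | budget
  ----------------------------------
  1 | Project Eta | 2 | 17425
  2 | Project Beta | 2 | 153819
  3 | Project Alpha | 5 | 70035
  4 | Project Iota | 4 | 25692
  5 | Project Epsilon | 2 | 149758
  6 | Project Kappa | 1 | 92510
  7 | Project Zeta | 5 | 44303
SELECT c.name, p.name AS department, c.salary, c.hire_year FROM employees c JOIN departments p ON c.department_id = p.id

Execution result:
name | department | salary | hire_year
Carol Davis | Research | 45108 | 2021
Leo Davis | Legal | 122171 | 2018
Mia Smith | Operations | 116838 | 2020
Quinn Williams | Marketing | 66186 | 2018
Henry Johnson | Sales | 93104 | 2024
Leo Garcia | Marketing | 45552 | 2017
Bob Wilson | Research | 82898 | 2023
David Jones | Marketing | 69965 | 2023
Carol Smith | Marketing | 46468 | 2018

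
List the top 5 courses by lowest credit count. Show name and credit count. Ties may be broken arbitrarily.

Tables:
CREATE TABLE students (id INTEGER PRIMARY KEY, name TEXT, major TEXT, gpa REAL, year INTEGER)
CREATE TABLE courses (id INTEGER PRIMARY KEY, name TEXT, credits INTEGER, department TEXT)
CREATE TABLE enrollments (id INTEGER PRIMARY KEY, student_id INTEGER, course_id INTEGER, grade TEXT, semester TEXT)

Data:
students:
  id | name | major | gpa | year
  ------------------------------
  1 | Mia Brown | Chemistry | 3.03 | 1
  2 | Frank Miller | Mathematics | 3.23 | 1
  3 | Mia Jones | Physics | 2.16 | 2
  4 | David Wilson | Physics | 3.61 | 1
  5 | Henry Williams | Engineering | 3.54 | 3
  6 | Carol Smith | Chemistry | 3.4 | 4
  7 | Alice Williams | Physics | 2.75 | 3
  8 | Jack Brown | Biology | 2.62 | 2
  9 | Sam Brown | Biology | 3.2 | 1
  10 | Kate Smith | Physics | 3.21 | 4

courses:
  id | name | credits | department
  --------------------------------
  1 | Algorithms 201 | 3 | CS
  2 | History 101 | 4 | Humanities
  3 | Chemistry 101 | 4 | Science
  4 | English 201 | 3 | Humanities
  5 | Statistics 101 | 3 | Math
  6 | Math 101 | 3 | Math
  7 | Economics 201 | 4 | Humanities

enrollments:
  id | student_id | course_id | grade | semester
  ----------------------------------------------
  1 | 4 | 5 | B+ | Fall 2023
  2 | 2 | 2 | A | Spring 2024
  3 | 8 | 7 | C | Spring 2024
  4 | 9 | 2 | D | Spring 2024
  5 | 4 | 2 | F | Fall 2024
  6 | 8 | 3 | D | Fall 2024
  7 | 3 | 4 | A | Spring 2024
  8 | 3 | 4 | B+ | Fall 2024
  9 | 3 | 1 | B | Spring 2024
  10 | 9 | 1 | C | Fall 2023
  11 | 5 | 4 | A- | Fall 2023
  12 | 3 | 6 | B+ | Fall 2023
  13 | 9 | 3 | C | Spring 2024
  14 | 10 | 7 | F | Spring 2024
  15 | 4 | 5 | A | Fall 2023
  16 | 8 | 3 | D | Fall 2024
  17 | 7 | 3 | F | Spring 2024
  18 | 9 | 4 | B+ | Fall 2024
SELECT name, credits FROM courses ORDER BY credits ASC LIMIT 5

Execution result:
name | credits
Algorithms 201 | 3
English 201 | 3
Statistics 101 | 3
Math 101 | 3
History 101 | 4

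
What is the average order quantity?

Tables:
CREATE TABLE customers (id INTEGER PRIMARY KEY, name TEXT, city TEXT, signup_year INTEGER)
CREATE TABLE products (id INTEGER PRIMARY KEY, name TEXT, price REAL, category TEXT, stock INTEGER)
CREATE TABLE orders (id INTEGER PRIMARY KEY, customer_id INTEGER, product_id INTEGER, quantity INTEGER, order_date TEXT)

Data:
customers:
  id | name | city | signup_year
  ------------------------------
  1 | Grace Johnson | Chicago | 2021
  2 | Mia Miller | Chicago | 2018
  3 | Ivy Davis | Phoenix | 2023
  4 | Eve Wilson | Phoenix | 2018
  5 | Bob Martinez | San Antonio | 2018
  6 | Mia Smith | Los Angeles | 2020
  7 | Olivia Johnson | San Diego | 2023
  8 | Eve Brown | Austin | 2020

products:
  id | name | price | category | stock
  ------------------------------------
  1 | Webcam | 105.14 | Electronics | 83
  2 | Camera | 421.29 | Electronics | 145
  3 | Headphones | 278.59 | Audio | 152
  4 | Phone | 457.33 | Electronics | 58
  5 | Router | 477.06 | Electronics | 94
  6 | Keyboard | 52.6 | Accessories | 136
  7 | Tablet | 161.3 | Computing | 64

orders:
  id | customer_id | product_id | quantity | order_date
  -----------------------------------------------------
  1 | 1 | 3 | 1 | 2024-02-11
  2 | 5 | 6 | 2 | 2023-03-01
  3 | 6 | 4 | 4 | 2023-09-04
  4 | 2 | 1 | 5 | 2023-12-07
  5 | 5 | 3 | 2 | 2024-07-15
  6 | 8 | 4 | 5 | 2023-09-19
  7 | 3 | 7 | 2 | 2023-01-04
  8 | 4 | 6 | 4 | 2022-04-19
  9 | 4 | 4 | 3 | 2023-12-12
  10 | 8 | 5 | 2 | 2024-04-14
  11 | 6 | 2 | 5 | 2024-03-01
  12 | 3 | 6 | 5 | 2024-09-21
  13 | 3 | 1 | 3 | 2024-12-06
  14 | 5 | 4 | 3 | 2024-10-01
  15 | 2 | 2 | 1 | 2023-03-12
SELECT AVG(quantity) FROM orders

Execution result:
3.13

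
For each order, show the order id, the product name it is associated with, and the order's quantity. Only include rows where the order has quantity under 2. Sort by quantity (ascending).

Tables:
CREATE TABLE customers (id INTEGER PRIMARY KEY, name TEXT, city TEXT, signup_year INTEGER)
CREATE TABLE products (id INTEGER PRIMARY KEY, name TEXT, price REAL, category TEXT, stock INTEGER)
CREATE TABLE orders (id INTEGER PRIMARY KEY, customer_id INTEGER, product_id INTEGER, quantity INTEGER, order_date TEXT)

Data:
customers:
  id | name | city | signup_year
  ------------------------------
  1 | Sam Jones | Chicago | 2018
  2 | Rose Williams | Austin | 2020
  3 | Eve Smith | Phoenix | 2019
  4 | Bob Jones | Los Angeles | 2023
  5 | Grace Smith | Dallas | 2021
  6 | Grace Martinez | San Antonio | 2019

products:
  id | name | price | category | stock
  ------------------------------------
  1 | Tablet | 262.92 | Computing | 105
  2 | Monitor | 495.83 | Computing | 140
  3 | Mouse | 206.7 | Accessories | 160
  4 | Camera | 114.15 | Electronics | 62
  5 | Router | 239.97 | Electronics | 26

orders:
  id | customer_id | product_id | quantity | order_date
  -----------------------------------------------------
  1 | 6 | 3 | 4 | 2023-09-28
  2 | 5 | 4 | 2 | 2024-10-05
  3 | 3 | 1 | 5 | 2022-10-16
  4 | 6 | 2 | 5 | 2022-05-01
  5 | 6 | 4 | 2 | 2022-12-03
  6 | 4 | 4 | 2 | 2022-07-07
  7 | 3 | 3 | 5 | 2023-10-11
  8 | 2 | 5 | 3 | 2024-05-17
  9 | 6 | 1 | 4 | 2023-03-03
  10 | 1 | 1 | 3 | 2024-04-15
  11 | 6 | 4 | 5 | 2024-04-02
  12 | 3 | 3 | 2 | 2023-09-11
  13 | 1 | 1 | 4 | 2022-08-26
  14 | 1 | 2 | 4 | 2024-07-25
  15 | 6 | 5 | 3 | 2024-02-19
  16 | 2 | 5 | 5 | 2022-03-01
SELECT c.id, p.name AS product, c.quantity FROM orders c JOIN products p ON c.product_id = p.id WHERE c.quantity < 2 ORDER BY c.quantity ASC

Execution result:
(no rows)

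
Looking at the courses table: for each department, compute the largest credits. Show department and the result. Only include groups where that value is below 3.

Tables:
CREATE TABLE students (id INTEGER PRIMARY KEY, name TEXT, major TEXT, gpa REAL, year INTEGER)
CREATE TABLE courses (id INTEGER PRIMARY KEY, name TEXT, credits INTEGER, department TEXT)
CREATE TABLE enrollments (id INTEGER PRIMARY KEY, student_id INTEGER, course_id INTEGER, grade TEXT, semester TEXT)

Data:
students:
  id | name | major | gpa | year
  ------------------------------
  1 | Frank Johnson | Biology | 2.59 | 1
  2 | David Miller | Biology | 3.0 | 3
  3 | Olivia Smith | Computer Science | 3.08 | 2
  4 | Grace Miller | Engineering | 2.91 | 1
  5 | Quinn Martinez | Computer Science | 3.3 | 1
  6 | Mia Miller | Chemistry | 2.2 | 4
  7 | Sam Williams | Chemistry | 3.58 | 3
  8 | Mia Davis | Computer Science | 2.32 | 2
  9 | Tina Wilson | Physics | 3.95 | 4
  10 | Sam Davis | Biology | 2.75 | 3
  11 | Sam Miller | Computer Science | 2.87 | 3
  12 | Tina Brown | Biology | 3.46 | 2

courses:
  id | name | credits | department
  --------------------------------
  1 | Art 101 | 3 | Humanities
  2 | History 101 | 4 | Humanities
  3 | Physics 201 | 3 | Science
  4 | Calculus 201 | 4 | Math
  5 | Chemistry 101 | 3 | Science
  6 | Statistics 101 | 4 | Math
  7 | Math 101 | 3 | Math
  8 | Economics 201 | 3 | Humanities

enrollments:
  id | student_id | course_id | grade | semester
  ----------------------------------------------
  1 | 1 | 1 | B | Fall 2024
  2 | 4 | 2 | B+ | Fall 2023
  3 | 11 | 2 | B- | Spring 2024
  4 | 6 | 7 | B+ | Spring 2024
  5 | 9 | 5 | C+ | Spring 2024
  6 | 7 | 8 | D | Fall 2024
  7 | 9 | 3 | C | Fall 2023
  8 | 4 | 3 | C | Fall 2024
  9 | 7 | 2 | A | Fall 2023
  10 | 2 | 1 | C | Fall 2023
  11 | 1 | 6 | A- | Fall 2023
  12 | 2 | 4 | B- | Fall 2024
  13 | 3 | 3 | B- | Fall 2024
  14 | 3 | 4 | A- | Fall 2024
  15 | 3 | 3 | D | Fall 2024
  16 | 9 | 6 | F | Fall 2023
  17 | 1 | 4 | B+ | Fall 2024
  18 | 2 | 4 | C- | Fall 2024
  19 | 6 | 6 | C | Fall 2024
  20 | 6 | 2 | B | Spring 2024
SELECT department, MAX(credits) AS max_credits FROM courses GROUP BY department HAVING MAX(credits) < 3

Execution result:
(no rows)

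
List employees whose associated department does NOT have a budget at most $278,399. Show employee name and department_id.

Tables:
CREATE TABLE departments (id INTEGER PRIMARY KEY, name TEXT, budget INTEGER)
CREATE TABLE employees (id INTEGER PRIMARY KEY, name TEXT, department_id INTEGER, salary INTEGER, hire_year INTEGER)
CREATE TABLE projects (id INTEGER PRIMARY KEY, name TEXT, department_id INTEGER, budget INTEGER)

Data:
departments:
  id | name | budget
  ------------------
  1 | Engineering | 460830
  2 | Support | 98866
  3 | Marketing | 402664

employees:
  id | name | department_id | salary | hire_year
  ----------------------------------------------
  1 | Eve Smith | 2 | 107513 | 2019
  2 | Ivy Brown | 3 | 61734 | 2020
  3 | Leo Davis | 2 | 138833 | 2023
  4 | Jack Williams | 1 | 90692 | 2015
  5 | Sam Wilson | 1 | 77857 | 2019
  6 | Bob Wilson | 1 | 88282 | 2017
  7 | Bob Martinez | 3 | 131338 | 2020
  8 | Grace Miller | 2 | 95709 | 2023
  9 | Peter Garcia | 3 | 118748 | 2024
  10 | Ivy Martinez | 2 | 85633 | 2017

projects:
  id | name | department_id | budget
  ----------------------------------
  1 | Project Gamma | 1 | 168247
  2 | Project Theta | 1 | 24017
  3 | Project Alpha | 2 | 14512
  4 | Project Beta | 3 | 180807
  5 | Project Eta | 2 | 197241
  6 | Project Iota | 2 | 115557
SELECT name, department_id FROM employees WHERE department_id NOT IN (SELECT id FROM departments WHERE budget <= 278399)

Execution result:
name | department_id
Ivy Brown | 3
Jack Williams | 1
Sam Wilson | 1
Bob Wilson | 1
Bob Martinez | 3
Peter Garcia | 3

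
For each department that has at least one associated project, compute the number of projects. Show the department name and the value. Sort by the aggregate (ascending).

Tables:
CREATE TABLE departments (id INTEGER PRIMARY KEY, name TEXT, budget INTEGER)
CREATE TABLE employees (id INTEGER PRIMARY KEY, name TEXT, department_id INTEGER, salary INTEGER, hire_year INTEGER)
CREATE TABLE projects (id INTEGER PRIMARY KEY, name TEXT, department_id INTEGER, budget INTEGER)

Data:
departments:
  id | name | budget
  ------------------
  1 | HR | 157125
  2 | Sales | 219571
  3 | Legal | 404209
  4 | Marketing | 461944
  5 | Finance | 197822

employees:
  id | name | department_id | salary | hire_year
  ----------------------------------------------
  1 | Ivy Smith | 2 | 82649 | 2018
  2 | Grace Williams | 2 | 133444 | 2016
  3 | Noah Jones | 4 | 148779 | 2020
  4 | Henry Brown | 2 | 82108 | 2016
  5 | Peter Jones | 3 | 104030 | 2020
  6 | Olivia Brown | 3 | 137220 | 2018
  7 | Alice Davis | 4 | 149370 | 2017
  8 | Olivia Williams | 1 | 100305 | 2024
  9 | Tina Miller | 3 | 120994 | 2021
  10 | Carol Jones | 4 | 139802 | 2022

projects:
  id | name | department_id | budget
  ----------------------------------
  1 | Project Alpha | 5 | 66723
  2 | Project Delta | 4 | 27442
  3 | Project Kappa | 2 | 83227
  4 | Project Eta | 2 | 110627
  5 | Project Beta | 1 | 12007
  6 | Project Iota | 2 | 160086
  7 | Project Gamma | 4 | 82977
SELECT p.name, COUNT(*) AS n FROM projects c JOIN departments p ON c.department_id = p.id GROUP BY p.id, p.name ORDER BY n ASC

Execution result:
name | n
HR | 1
Finance | 1
Marketing | 2
Sales | 3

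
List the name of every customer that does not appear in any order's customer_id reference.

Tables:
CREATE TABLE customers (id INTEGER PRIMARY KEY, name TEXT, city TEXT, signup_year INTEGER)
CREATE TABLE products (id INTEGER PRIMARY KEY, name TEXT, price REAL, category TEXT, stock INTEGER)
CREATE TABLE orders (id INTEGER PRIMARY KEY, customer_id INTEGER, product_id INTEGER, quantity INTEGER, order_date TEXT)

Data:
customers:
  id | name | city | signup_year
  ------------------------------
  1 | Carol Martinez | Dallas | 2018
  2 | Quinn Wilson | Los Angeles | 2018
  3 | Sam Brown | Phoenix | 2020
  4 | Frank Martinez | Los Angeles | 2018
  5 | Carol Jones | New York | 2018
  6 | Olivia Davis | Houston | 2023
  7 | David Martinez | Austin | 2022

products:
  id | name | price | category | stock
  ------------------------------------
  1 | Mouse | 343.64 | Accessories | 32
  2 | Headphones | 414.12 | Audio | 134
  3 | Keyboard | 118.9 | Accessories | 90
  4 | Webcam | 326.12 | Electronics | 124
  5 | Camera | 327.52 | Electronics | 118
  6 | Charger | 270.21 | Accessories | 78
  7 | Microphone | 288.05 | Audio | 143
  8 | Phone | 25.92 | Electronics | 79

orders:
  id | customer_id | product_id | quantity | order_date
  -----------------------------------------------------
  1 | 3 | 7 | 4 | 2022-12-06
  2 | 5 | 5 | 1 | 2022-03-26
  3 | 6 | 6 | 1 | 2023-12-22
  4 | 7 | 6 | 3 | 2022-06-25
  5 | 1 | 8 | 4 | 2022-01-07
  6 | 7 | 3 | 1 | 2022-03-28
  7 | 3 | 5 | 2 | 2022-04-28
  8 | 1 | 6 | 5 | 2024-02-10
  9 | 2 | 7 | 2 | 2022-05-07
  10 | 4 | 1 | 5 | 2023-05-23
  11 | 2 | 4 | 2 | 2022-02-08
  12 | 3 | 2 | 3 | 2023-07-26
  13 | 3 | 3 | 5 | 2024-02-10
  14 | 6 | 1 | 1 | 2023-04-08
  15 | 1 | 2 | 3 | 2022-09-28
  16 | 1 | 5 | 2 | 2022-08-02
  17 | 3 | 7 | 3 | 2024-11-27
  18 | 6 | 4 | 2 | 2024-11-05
SELECT p.name FROM customers p LEFT JOIN orders c ON c.customer_id = p.id WHERE c.id IS NULL

Execution result:
(no rows)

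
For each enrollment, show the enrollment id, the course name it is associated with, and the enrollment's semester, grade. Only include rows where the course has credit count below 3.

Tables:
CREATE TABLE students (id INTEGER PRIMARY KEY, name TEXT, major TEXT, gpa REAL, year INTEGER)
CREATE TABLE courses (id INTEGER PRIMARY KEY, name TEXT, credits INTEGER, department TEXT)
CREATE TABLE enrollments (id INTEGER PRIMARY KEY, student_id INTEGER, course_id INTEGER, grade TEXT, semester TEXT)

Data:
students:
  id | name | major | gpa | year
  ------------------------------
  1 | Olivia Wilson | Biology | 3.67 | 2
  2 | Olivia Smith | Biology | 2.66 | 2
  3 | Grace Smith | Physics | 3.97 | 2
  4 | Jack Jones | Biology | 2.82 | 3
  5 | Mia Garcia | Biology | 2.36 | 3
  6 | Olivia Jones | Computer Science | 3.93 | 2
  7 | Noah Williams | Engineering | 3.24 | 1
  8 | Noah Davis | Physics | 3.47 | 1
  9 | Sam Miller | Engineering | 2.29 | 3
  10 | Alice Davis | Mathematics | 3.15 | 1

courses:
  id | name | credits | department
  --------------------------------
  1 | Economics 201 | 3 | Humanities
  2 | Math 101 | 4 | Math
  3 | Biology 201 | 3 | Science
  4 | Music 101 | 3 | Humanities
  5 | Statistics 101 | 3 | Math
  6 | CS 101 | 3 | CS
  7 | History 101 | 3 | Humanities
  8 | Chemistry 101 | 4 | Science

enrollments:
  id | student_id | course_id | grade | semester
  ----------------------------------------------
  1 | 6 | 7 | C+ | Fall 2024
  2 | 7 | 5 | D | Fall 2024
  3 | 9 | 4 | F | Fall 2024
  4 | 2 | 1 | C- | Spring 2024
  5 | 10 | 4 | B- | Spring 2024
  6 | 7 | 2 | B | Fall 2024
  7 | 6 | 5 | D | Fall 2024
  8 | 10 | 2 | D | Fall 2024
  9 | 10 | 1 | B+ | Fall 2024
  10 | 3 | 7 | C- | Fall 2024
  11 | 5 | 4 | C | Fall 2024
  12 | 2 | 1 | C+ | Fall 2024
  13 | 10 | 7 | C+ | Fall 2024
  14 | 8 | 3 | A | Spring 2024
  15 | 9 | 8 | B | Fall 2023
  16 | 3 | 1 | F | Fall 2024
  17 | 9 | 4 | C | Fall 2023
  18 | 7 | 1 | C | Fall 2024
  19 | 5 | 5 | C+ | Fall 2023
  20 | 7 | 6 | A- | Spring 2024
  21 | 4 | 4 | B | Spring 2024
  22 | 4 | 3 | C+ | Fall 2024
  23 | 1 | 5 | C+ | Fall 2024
SELECT c.id, p.name AS course, c.semester, c.grade FROM enrollments c JOIN courses p ON c.course_id = p.id WHERE p.credits < 3

Execution result:
(no rows)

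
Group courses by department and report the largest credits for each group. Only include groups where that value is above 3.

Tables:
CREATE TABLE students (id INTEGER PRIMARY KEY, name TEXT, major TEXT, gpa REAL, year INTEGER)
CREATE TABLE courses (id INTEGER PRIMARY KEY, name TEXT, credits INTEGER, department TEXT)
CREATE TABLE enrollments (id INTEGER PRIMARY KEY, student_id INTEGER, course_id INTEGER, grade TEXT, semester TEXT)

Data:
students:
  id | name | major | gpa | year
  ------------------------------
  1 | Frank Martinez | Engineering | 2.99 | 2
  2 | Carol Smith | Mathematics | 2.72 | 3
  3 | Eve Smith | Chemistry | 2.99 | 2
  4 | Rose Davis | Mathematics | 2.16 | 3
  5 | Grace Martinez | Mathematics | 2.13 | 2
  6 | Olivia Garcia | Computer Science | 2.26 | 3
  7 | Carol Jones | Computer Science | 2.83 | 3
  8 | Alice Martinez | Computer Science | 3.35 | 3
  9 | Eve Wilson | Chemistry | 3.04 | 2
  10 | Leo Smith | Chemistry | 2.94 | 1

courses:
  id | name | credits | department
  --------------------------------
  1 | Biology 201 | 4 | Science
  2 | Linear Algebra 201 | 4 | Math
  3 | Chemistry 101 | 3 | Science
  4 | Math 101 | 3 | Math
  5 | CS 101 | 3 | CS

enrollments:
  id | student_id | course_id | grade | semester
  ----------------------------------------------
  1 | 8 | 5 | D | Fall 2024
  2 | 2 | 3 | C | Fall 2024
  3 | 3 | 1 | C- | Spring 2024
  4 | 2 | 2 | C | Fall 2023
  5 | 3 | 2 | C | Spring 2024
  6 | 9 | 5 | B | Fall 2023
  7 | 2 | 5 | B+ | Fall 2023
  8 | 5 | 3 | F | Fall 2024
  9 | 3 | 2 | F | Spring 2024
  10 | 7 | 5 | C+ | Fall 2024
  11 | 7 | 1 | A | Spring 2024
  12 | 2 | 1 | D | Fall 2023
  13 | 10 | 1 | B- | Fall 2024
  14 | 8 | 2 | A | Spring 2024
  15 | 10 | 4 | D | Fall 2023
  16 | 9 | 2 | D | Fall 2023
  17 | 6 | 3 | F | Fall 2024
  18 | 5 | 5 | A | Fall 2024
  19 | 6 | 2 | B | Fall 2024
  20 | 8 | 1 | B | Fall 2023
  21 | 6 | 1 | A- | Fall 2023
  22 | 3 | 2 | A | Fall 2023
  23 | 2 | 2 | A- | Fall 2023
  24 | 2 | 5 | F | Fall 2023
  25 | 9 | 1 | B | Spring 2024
SELECT department, MAX(credits) AS max_credits FROM courses GROUP BY department HAVING MAX(credits) > 3

Execution result:
department | max_credits
Math | 4
Science | 4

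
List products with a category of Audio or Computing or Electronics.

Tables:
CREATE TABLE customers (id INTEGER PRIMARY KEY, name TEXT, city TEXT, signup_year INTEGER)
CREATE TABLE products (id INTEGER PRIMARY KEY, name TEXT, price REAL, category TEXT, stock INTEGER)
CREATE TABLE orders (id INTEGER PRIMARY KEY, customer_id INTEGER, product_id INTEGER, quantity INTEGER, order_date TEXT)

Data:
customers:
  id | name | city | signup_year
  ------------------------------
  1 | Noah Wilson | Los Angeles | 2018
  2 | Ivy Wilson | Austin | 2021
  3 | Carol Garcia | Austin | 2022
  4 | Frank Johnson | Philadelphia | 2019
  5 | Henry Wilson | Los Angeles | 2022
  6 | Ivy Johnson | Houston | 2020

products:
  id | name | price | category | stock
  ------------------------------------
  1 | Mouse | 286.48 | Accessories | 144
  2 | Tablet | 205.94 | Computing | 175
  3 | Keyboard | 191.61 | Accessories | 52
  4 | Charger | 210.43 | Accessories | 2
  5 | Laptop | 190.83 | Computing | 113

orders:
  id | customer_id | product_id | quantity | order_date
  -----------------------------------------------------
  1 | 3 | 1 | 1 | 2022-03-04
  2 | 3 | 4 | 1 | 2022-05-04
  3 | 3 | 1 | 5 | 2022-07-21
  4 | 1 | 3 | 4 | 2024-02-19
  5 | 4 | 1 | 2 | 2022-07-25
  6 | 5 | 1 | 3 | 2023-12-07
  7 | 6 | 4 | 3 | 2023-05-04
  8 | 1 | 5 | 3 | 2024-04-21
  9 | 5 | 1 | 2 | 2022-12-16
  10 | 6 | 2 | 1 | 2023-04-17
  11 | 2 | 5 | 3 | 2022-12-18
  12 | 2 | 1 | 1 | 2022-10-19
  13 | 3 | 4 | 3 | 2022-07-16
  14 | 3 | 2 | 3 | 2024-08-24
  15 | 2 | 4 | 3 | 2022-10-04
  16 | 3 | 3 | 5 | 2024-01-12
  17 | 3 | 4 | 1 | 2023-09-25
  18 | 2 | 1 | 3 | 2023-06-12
SELECT name, category FROM products WHERE category IN ('Audio', 'Computing', 'Electronics')

Execution result:
name | category
Tablet | Computing
Laptop | Computing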